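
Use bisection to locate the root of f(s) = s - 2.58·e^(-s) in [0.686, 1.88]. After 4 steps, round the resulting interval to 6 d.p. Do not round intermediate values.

[0.909875, 0.984500]

f(0.686000) = -0.613253, f(1.880000) = 1.486318 (opposite signs)
step 1: m = 1.283000, f(m) = 0.567813 > 0 → root in [0.686000, 1.283000]
step 2: m = 0.984500, f(m) = 0.020545 > 0 → root in [0.686000, 0.984500]
step 3: m = 0.835250, f(m) = -0.283866 < 0 → root in [0.835250, 0.984500]
step 4: m = 0.909875, f(m) = -0.128767 < 0 → root in [0.909875, 0.984500]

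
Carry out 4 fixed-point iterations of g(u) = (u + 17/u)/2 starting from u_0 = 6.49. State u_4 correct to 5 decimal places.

4.12311

u_1 = g(6.490000) = 4.554707
u_2 = g(4.554707) = 4.143555
u_3 = g(4.143555) = 4.123156
u_4 = g(4.123156) = 4.123106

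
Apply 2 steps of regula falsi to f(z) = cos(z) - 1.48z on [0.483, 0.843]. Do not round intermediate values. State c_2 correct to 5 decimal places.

f(0.483000) = 0.170766, f(0.843000) = -0.582414
step 1: c = 0.564621, f(c) = 0.009151 > 0 → new bracket [0.564621, 0.843000]
step 2: c = 0.568928, f(c) = 0.000466 > 0 → new bracket [0.568928, 0.843000]

0.56893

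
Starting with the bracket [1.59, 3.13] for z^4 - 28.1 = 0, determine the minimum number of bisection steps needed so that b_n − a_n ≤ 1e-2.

8

Initial width b − a = 3.13 − 1.59 = 1.540000.
After n steps the width is (b−a)/2^n; need (b−a)/2^n ≤ 1e-2.
So n ≥ log₂(1.540000/1e-2) = log₂(154.0000) ≈ 7.2668.
Hence n = 8.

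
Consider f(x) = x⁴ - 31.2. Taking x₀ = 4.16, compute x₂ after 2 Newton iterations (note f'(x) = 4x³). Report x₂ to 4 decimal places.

x_0 = 4.160000: f = 268.283791, f' = 287.965184 → x_1 = 4.160000 - (268.283791)/(287.965184) = 3.228346
x_1 = 3.228346: f = 77.422684, f' = 134.586156 → x_2 = 3.228346 - (77.422684)/(134.586156) = 2.653082

2.6531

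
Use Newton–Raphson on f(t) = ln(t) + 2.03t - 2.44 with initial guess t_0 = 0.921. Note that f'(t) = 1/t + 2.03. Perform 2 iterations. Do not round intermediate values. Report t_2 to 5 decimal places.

t_0 = 0.921000: f = -0.652665, f' = 3.115776 → t_1 = 0.921000 - (-0.652665)/(3.115776) = 1.130471
t_1 = 1.130471: f = -0.022509, f' = 2.914587 → t_2 = 1.130471 - (-0.022509)/(2.914587) = 1.138194

1.13819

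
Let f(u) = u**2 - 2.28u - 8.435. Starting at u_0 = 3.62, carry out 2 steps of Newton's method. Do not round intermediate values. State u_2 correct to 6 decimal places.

f'(u) = 2u - 2.28
u_0 = 3.620000: f = -3.584200, f' = 4.960000 → u_1 = 3.620000 - (-3.584200)/(4.960000) = 4.342621
u_1 = 4.342621: f = 0.522181, f' = 6.405242 → u_2 = 4.342621 - (0.522181)/(6.405242) = 4.261097

4.261097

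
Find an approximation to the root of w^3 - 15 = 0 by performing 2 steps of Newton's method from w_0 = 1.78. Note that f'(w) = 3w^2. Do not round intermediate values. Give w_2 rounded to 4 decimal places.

2.4973

w_0 = 1.780000: f = -9.360248, f' = 9.505200 → w_1 = 1.780000 - (-9.360248)/(9.505200) = 2.764750
w_1 = 2.764750: f = 6.133319, f' = 22.931532 → w_2 = 2.764750 - (6.133319)/(22.931532) = 2.497288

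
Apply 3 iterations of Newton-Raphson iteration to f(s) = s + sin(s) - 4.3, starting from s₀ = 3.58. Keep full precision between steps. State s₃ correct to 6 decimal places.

f'(s) = 1 + cos(s)
s_0 = 3.580000: f = -1.144498, f' = 0.094571 → s_1 = 3.580000 - (-1.144498)/(0.094571) = 15.681983
s_1 = 15.681983: f = 11.407960, f' = 0.000337 → s_2 = 15.681983 - (11.407960)/(0.000337) = -33788.805287
s_2 = -33788.805287: f = -33792.276857, f' = 0.439906 → s_3 = -33788.805287 - (-33792.276857)/(0.439906) = 43028.193431

43028.193431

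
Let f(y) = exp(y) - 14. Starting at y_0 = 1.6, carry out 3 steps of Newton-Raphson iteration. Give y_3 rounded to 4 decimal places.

f'(y) = exp(y)
y_0 = 1.600000: f = -9.046968, f' = 4.953032 → y_1 = 1.600000 - (-9.046968)/(4.953032) = 3.426551
y_1 = 3.426551: f = 16.770340, f' = 30.770340 → y_2 = 3.426551 - (16.770340)/(30.770340) = 2.881535
y_2 = 2.881535: f = 3.841636, f' = 17.841636 → y_3 = 2.881535 - (3.841636)/(17.841636) = 2.666216

2.6662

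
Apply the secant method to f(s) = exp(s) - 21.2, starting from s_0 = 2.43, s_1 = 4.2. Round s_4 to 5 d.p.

3.07883

f(s_0) = -9.841118, f(s_1) = 45.486331
s_2 = 4.200000 - (45.486331)·(4.200000 - 2.430000)/(45.486331 - (-9.841118)) = 2.744831; f(s_2) = -5.638021
s_3 = 2.744831 - (-5.638021)·(2.744831 - 4.200000)/(-5.638021 - (45.486331)) = 2.905308; f(s_3) = -2.929138
s_4 = 2.905308 - (-2.929138)·(2.905308 - 2.744831)/(-2.929138 - (-5.638021)) = 3.078833; f(s_4) = 0.533015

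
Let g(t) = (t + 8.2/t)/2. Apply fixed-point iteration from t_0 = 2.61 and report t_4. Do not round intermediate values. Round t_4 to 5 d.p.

t_1 = g(2.610000) = 2.875881
t_2 = g(2.875881) = 2.863591
t_3 = g(2.863591) = 2.863564
t_4 = g(2.863564) = 2.863564

2.86356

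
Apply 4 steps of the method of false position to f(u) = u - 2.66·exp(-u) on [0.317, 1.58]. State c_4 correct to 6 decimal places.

0.989720

f(0.317000) = -1.620360, f(1.580000) = 1.032106
step 1: c = 1.088552, f(c) = 0.192919 > 0 → new bracket [0.317000, 1.088552]
step 2: c = 1.006464, f(c) = 0.034210 > 0 → new bracket [0.317000, 1.006464]
step 3: c = 0.992209, f(c) = 0.005995 > 0 → new bracket [0.317000, 0.992209]
step 4: c = 0.989720, f(c) = 0.001048 > 0 → new bracket [0.317000, 0.989720]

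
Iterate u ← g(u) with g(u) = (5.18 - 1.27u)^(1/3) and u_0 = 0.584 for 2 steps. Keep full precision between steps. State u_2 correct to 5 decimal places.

1.45699

u_1 = g(0.584000) = 1.643386
u_2 = g(1.643386) = 1.456986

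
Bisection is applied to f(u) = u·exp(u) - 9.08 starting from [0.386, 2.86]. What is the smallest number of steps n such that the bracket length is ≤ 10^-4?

15

Initial width b − a = 2.86 − 0.386 = 2.474000.
After n steps the width is (b−a)/2^n; need (b−a)/2^n ≤ 10^-4.
So n ≥ log₂(2.474000/10^-4) = log₂(24740.0000) ≈ 14.5946.
Hence n = 15.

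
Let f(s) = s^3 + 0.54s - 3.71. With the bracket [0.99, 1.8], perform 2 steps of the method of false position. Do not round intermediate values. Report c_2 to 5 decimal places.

False-position update: c = (a·f(b) − b·f(a))/(f(b) − f(a)); replace the endpoint whose sign matches f(c).
f(0.990000) = -2.205101, f(1.800000) = 3.094000
step 1: c = 1.327063, f(c) = -0.656299 < 0 → new bracket [1.327063, 1.800000]
step 2: c = 1.409827, f(c) = -0.146506 < 0 → new bracket [1.409827, 1.800000]

1.40983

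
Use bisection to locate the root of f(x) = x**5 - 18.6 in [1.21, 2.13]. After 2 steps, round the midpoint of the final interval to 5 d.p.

1.78500

f(1.210000) = -16.006258, f(2.130000) = 25.242773 (opposite signs)
step 1: m = 1.670000, f(m) = -5.610801 < 0 → root in [1.670000, 2.130000]
step 2: m = 1.900000, f(m) = 6.160990 > 0 → root in [1.670000, 1.900000]
Midpoint of [1.670000, 1.900000] = 1.785000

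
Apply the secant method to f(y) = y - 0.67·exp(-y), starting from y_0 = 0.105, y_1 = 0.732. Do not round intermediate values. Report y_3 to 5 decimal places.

0.43343

f(y_0) = -0.498217, f(y_1) = 0.409766
y_2 = 0.732000 - (0.409766)·(0.732000 - 0.105000)/(0.409766 - (-0.498217)) = 0.449040; f(y_2) = 0.021418
y_3 = 0.449040 - (0.021418)·(0.449040 - 0.732000)/(0.021418 - (0.409766)) = 0.433434; f(y_3) = -0.000913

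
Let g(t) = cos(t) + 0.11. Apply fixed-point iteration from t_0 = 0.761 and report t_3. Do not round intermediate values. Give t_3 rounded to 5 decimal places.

t_1 = g(0.761000) = 0.834147
t_2 = g(0.834147) = 0.781810
t_3 = g(0.781810) = 0.819639

0.81964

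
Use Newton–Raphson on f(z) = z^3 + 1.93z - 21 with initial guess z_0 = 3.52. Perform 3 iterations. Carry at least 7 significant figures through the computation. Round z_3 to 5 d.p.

2.52647

f'(z) = 3z^2 + 1.93
z_0 = 3.520000: f = 29.407808, f' = 39.101200 → z_1 = 3.520000 - (29.407808)/(39.101200) = 2.767905
z_1 = 2.767905: f = 5.547808, f' = 24.913898 → z_2 = 2.767905 - (5.547808)/(24.913898) = 2.545226
z_2 = 2.545226: f = 0.400707, f' = 21.364526 → z_3 = 2.545226 - (0.400707)/(21.364526) = 2.526470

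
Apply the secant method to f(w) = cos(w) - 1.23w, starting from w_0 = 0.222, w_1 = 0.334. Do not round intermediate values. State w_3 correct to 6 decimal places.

0.644980

f(w_0) = 0.702399, f(w_1) = 0.533919
w_2 = 0.334000 - (0.533919)·(0.334000 - 0.222000)/(0.533919 - (0.702399)) = 0.688931; f(w_2) = -0.075459
w_3 = 0.688931 - (-0.075459)·(0.688931 - 0.334000)/(-0.075459 - (0.533919)) = 0.644980; f(w_3) = 0.005786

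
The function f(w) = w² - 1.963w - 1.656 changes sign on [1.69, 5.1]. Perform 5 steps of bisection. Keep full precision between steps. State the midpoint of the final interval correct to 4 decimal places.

2.5958

f(1.690000) = -2.117370, f(5.100000) = 14.342700 (opposite signs)
step 1: m = 3.395000, f(m) = 3.205640 > 0 → root in [1.690000, 3.395000]
step 2: m = 2.542500, f(m) = -0.182621 < 0 → root in [2.542500, 3.395000]
step 3: m = 2.968750, f(m) = 1.329820 > 0 → root in [2.542500, 2.968750]
step 4: m = 2.755625, f(m) = 0.528177 > 0 → root in [2.542500, 2.755625]
step 5: m = 2.649062, f(m) = 0.161422 > 0 → root in [2.542500, 2.649062]
Midpoint of [2.542500, 2.649062] = 2.595781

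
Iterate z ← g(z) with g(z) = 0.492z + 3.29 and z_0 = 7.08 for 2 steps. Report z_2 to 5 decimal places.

6.62249

z_1 = g(7.080000) = 6.773360
z_2 = g(6.773360) = 6.622493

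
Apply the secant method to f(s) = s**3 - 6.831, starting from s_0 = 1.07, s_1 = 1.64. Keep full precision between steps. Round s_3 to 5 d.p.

1.87300

Secant update: s_(k+1) = s_k − f(s_k)·(s_k − s_(k-1))/(f(s_k) − f(s_(k-1))).
f(s_0) = -5.605957, f(s_1) = -2.420056
s_2 = 1.640000 - (-2.420056)·(1.640000 - 1.070000)/(-2.420056 - (-5.605957)) = 2.072980; f(s_2) = 2.077107
s_3 = 2.072980 - (2.077107)·(2.072980 - 1.640000)/(2.077107 - (-2.420056)) = 1.872999; f(s_3) = -0.260281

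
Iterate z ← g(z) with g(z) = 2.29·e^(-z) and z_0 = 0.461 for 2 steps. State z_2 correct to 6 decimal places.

0.540293

z_1 = g(0.461000) = 1.444195
z_2 = g(1.444195) = 0.540293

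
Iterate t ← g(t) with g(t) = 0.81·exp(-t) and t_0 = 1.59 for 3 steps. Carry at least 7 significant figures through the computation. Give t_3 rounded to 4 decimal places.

0.4076

t_1 = g(1.590000) = 0.165180
t_2 = g(0.165180) = 0.686670
t_3 = g(0.686670) = 0.407632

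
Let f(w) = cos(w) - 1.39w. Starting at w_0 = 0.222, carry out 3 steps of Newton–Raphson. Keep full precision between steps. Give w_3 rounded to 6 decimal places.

f'(w) = -sin(w) - 1.39
w_0 = 0.222000: f = 0.666879, f' = -1.610181 → w_1 = 0.222000 - (0.666879)/(-1.610181) = 0.636164
w_1 = 0.636164: f = -0.079887, f' = -1.984114 → w_2 = 0.636164 - (-0.079887)/(-1.984114) = 0.595901
w_2 = 0.595901: f = -0.000658, f' = -1.951254 → w_3 = 0.595901 - (-0.000658)/(-1.951254) = 0.595563

0.595563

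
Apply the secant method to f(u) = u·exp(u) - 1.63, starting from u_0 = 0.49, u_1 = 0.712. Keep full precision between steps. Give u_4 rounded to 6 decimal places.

f(u_0) = -0.830165, f(u_1) = -0.178899
u_2 = 0.712000 - (-0.178899)·(0.712000 - 0.490000)/(-0.178899 - (-0.830165)) = 0.772982; f(u_2) = 0.044446
u_3 = 0.772982 - (0.044446)·(0.772982 - 0.712000)/(0.044446 - (-0.178899)) = 0.760846; f(u_3) = -0.001723
u_4 = 0.760846 - (-0.001723)·(0.760846 - 0.772982)/(-0.001723 - (0.044446)) = 0.761299; f(u_4) = -0.000016

0.761299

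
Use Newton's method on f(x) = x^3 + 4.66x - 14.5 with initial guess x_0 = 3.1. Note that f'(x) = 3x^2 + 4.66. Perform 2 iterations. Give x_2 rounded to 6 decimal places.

x_0 = 3.100000: f = 29.737000, f' = 33.490000 → x_1 = 3.100000 - (29.737000)/(33.490000) = 2.212063
x_1 = 2.212063: f = 6.632336, f' = 19.339672 → x_2 = 2.212063 - (6.632336)/(19.339672) = 1.869124

1.869124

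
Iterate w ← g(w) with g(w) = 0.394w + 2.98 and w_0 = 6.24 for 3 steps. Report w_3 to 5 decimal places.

4.99838

w_1 = g(6.240000) = 5.438560
w_2 = g(5.438560) = 5.122793
w_3 = g(5.122793) = 4.998380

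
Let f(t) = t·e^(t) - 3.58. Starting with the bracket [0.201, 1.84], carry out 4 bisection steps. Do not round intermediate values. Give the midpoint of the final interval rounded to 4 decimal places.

f(0.201000) = -3.334252, f(1.840000) = 8.005630 (opposite signs)
step 1: m = 1.020500, f(m) = -0.748539 < 0 → root in [1.020500, 1.840000]
step 2: m = 1.430250, f(m) = 2.398079 > 0 → root in [1.020500, 1.430250]
step 3: m = 1.225375, f(m) = 0.592945 > 0 → root in [1.020500, 1.225375]
step 4: m = 1.122937, f(m) = -0.128236 < 0 → root in [1.122937, 1.225375]
Midpoint of [1.122937, 1.225375] = 1.174156

1.1742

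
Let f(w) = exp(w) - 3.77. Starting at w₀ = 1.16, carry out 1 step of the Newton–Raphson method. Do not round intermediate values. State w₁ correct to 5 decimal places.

1.34184

f'(w) = exp(w)
w_0 = 1.160000: f = -0.580067, f' = 3.189933 → w_1 = 1.160000 - (-0.580067)/(3.189933) = 1.341843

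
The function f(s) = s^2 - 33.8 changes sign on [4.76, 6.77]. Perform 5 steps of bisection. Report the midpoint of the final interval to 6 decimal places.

f(4.760000) = -11.142400, f(6.770000) = 12.032900 (opposite signs)
step 1: m = 5.765000, f(m) = -0.564775 < 0 → root in [5.765000, 6.770000]
step 2: m = 6.267500, f(m) = 5.481556 > 0 → root in [5.765000, 6.267500]
step 3: m = 6.016250, f(m) = 2.395264 > 0 → root in [5.765000, 6.016250]
step 4: m = 5.890625, f(m) = 0.899463 > 0 → root in [5.765000, 5.890625]
step 5: m = 5.827813, f(m) = 0.163399 > 0 → root in [5.765000, 5.827813]
Midpoint of [5.765000, 5.827813] = 5.796406

5.796406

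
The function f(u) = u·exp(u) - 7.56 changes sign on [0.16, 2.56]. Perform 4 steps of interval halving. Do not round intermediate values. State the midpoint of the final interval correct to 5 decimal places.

1.58500

f(0.160000) = -7.372238, f(2.560000) = 25.555692 (opposite signs)
step 1: m = 1.360000, f(m) = -2.261177 < 0 → root in [1.360000, 2.560000]
step 2: m = 1.960000, f(m) = 6.354681 > 0 → root in [1.360000, 1.960000]
step 3: m = 1.660000, f(m) = 1.170456 > 0 → root in [1.360000, 1.660000]
step 4: m = 1.510000, f(m) = -0.724637 < 0 → root in [1.510000, 1.660000]
Midpoint of [1.510000, 1.660000] = 1.585000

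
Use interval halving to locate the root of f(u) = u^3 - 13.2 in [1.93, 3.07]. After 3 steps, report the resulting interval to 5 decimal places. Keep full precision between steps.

[2.35750, 2.50000]

f(1.930000) = -6.010943, f(3.070000) = 15.734443 (opposite signs)
step 1: m = 2.500000, f(m) = 2.425000 > 0 → root in [1.930000, 2.500000]
step 2: m = 2.215000, f(m) = -2.332712 < 0 → root in [2.215000, 2.500000]
step 3: m = 2.357500, f(m) = -0.097472 < 0 → root in [2.357500, 2.500000]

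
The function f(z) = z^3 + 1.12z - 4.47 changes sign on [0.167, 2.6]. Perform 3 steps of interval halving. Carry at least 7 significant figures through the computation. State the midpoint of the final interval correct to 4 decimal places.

1.5356

f(0.167000) = -4.278303, f(2.600000) = 16.018000 (opposite signs)
step 1: m = 1.383500, f(m) = -0.272361 < 0 → root in [1.383500, 2.600000]
step 2: m = 1.991750, f(m) = 5.662168 > 0 → root in [1.383500, 1.991750]
step 3: m = 1.687625, f(m) = 2.226628 > 0 → root in [1.383500, 1.687625]
Midpoint of [1.383500, 1.687625] = 1.535563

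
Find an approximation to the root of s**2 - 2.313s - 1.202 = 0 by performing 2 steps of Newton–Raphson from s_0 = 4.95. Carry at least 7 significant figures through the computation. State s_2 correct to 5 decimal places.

2.84125

Newton update: s ← s − f(s)/f'(s).
f'(s) = 2s - 2.313
s_0 = 4.950000: f = 11.851150, f' = 7.587000 → s_1 = 4.950000 - (11.851150)/(7.587000) = 3.387966
s_1 = 3.387966: f = 2.439949, f' = 4.462933 → s_2 = 3.387966 - (2.439949)/(4.462933) = 2.841252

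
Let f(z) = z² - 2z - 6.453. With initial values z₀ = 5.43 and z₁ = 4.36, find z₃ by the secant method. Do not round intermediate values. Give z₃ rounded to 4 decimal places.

Secant update: z_(k+1) = z_k − f(z_k)·(z_k − z_(k-1))/(f(z_k) − f(z_(k-1))).
f(z_0) = 12.171900, f(z_1) = 3.836600
z_2 = 4.360000 - (3.836600)·(4.360000 - 5.430000)/(3.836600 - (12.171900)) = 3.867497; f(z_2) = 0.769538
z_3 = 3.867497 - (0.769538)·(3.867497 - 4.360000)/(0.769538 - (3.836600)) = 3.743926; f(z_3) = 0.076129

3.7439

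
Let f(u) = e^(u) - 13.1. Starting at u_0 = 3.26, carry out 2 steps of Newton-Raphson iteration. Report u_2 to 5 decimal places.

2.58962

f'(u) = e^(u)
u_0 = 3.260000: f = 12.949537, f' = 26.049537 → u_1 = 3.260000 - (12.949537)/(26.049537) = 2.762888
u_1 = 2.762888: f = 2.745539, f' = 15.845539 → u_2 = 2.762888 - (2.745539)/(15.845539) = 2.589619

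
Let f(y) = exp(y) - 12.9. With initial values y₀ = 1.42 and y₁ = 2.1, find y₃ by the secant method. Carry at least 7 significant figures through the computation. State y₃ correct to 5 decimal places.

2.47863

f(y_0) = -8.762880, f(y_1) = -4.733830
y_2 = 2.100000 - (-4.733830)·(2.100000 - 1.420000)/(-4.733830 - (-8.762880)) = 2.898949; f(y_2) = 5.255052
y_3 = 2.898949 - (5.255052)·(2.898949 - 2.100000)/(5.255052 - (-4.733830)) = 2.478630; f(y_3) = -0.975087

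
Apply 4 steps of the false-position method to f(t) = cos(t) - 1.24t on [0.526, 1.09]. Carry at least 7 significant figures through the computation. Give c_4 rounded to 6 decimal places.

f(0.526000) = 0.212582, f(1.090000) = -0.889115
step 1: c = 0.634829, f(c) = 0.017985 > 0 → new bracket [0.634829, 1.090000]
step 2: c = 0.643854, f(c) = 0.001410 > 0 → new bracket [0.643854, 1.090000]
step 3: c = 0.644560, f(c) = 0.000110 > 0 → new bracket [0.644560, 1.090000]
step 4: c = 0.644615, f(c) = 0.000009 > 0 → new bracket [0.644615, 1.090000]

0.644615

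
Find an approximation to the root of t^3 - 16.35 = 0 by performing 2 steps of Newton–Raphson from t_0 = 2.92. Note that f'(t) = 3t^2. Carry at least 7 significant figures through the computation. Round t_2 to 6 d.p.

2.538961

t_0 = 2.920000: f = 8.547088, f' = 25.579200 → t_1 = 2.920000 - (8.547088)/(25.579200) = 2.585858
t_1 = 2.585858: f = 0.940755, f' = 20.059983 → t_2 = 2.585858 - (0.940755)/(20.059983) = 2.538961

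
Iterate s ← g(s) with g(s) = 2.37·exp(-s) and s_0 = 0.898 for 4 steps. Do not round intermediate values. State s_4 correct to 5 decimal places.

0.90638

s_1 = g(0.898000) = 0.965499
s_2 = g(0.965499) = 0.902480
s_3 = g(0.902480) = 0.961184
s_4 = g(0.961184) = 0.906383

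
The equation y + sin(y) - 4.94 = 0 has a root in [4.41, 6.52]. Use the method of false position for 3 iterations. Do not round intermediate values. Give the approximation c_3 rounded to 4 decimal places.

f(4.410000) = -1.484628, f(6.520000) = 1.814607
step 1: c = 5.359482, f(c) = -0.378358 < 0 → new bracket [5.359482, 6.520000]
step 2: c = 5.559709, f(c) = -0.042285 < 0 → new bracket [5.559709, 6.520000]
step 3: c = 5.581577, f(c) = -0.003870 < 0 → new bracket [5.581577, 6.520000]

5.5816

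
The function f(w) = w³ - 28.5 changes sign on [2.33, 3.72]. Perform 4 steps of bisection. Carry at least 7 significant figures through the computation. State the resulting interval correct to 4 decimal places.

f(2.330000) = -15.850663, f(3.720000) = 22.978848 (opposite signs)
step 1: m = 3.025000, f(m) = -0.819359 < 0 → root in [3.025000, 3.720000]
step 2: m = 3.372500, f(m) = 9.857993 > 0 → root in [3.025000, 3.372500]
step 3: m = 3.198750, f(m) = 4.229615 > 0 → root in [3.025000, 3.198750]
step 4: m = 3.111875, f(m) = 1.634669 > 0 → root in [3.025000, 3.111875]

[3.0250, 3.1119]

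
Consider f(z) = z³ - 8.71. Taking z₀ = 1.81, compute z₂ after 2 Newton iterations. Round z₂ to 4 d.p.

Newton update: z ← z − f(z)/f'(z).
f'(z) = 3z²
z_0 = 1.810000: f = -2.780259, f' = 9.828300 → z_1 = 1.810000 - (-2.780259)/(9.828300) = 2.092883
z_1 = 2.092883: f = 0.457161, f' = 13.140478 → z_2 = 2.092883 - (0.457161)/(13.140478) = 2.058093

2.0581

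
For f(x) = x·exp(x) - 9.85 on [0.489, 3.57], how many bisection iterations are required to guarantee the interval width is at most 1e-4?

15

Initial width b − a = 3.57 − 0.489 = 3.081000.
After n steps the width is (b−a)/2^n; need (b−a)/2^n ≤ 1e-4.
So n ≥ log₂(3.081000/1e-4) = log₂(30810.0000) ≈ 14.9111.
Hence n = 15.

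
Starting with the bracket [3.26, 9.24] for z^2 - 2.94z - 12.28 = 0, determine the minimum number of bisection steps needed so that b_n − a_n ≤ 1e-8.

30

Initial width b − a = 9.24 − 3.26 = 5.980000.
After n steps the width is (b−a)/2^n; need (b−a)/2^n ≤ 1e-8.
So n ≥ log₂(5.980000/1e-8) = log₂(598000000.0000) ≈ 29.1556.
Hence n = 30.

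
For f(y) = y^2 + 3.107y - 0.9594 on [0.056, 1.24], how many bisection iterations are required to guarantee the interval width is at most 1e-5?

Initial width b − a = 1.24 − 0.056 = 1.184000.
After n steps the width is (b−a)/2^n; need (b−a)/2^n ≤ 1e-5.
So n ≥ log₂(1.184000/1e-5) = log₂(118400.0000) ≈ 16.8533.
Hence n = 17.

17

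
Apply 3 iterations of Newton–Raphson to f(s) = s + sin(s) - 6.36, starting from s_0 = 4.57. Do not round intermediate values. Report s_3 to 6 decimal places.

6.430172

f'(s) = 1 + cos(s)
s_0 = 4.570000: f = -2.779880, f' = 0.858092 → s_1 = 4.570000 - (-2.779880)/(0.858092) = 7.809607
s_1 = 7.809607: f = 2.448623, f' = 1.044360 → s_2 = 7.809607 - (2.448623)/(1.044360) = 5.464992
s_2 = 5.464992: f = -1.624921, f' = 1.683541 → s_3 = 5.464992 - (-1.624921)/(1.683541) = 6.430172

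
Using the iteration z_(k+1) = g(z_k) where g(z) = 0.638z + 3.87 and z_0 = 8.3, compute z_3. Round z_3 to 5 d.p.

z_1 = g(8.300000) = 9.165400
z_2 = g(9.165400) = 9.717525
z_3 = g(9.717525) = 10.069781

10.06978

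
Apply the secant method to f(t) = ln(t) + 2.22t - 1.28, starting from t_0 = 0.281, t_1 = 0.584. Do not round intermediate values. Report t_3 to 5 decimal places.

0.72171

f(t_0) = -1.925581, f(t_1) = -0.521374
t_2 = 0.584000 - (-0.521374)·(0.584000 - 0.281000)/(-0.521374 - (-1.925581)) = 0.696502; f(t_2) = -0.095449
t_3 = 0.696502 - (-0.095449)·(0.696502 - 0.584000)/(-0.095449 - (-0.521374)) = 0.721714; f(t_3) = -0.003922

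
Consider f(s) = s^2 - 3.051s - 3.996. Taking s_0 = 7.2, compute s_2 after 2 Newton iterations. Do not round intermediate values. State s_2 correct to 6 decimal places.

4.154110

f'(s) = 2s - 3.051
s_0 = 7.200000: f = 25.876800, f' = 11.349000 → s_1 = 7.200000 - (25.876800)/(11.349000) = 4.919905
s_1 = 4.919905: f = 5.198834, f' = 6.788810 → s_2 = 4.919905 - (5.198834)/(6.788810) = 4.154110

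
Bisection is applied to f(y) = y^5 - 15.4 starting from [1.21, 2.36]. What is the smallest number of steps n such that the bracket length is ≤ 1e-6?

21

Initial width b − a = 2.36 − 1.21 = 1.150000.
After n steps the width is (b−a)/2^n; need (b−a)/2^n ≤ 1e-6.
So n ≥ log₂(1.150000/1e-6) = log₂(1150000.0000) ≈ 20.1332.
Hence n = 21.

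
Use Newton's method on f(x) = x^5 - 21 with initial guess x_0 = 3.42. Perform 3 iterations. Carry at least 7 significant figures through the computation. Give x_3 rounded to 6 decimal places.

1.982087

f'(x) = 5x^4
x_0 = 3.420000: f = 446.875744, f' = 684.028865 → x_1 = 3.420000 - (446.875744)/(684.028865) = 2.766700
x_1 = 2.766700: f = 141.110338, f' = 292.966912 → x_2 = 2.766700 - (141.110338)/(292.966912) = 2.285041
x_2 = 2.285041: f = 41.297384, f' = 136.315692 → x_3 = 2.285041 - (41.297384)/(136.315692) = 1.982087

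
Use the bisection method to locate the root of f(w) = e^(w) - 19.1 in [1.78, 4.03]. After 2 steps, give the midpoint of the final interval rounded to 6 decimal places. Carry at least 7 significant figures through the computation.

f(1.780000) = -13.170144, f(4.030000) = 37.160911 (opposite signs)
step 1: m = 2.905000, f(m) = -0.834756 < 0 → root in [2.905000, 4.030000]
step 2: m = 3.467500, f(m) = 12.956501 > 0 → root in [2.905000, 3.467500]
Midpoint of [2.905000, 3.467500] = 3.186250

3.186250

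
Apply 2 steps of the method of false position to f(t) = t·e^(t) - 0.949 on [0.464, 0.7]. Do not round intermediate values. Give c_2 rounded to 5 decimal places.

f(0.464000) = -0.211044, f(0.700000) = 0.460627
step 1: c = 0.538153, f(c) = -0.027230 < 0 → new bracket [0.538153, 0.700000]
step 2: c = 0.547187, f(c) = -0.003252 < 0 → new bracket [0.547187, 0.700000]

0.54719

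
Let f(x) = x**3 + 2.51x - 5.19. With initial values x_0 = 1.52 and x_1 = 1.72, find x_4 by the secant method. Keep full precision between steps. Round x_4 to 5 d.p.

Secant update: x_(k+1) = x_k − f(x_k)·(x_k − x_(k-1))/(f(x_k) − f(x_(k-1))).
f(x_0) = 2.137008, f(x_1) = 4.215648
x_2 = 1.720000 - (4.215648)·(1.720000 - 1.520000)/(4.215648 - (2.137008)) = 1.314384; f(x_2) = 0.379841
x_3 = 1.314384 - (0.379841)·(1.314384 - 1.720000)/(0.379841 - (4.215648)) = 1.274218; f(x_3) = 0.077147
x_4 = 1.274218 - (0.077147)·(1.274218 - 1.314384)/(0.077147 - (0.379841)) = 1.263981; f(x_4) = 0.001988

1.26398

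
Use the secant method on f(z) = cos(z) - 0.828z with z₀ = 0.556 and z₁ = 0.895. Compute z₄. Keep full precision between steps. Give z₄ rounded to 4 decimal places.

Secant update: z_(k+1) = z_k − f(z_k)·(z_k − z_(k-1))/(f(z_k) − f(z_(k-1))).
f(z_0) = 0.389005, f(z_1) = -0.115541
z_2 = 0.895000 - (-0.115541)·(0.895000 - 0.556000)/(-0.115541 - (0.389005)) = 0.817369; f(z_2) = 0.007361
z_3 = 0.817369 - (0.007361)·(0.817369 - 0.895000)/(0.007361 - (-0.115541)) = 0.822019; f(z_3) = 0.000113
z_4 = 0.822019 - (0.000113)·(0.822019 - 0.817369)/(0.000113 - (0.007361)) = 0.822091; f(z_4) = -0.000000

0.8221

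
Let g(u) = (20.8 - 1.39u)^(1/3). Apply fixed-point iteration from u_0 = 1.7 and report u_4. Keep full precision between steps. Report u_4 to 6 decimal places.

u_1 = g(1.700000) = 2.641781
u_2 = g(2.641781) = 2.577715
u_3 = g(2.577715) = 2.582175
u_4 = g(2.582175) = 2.581865

2.581865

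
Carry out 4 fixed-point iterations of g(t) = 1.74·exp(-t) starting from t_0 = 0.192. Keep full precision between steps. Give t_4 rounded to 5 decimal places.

t_1 = g(0.192000) = 1.436034
t_2 = g(1.436034) = 0.413893
t_3 = g(0.413893) = 1.150265
t_4 = g(1.150265) = 0.550802

0.55080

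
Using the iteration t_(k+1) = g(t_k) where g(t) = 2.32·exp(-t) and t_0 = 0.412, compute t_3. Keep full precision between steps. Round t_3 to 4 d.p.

1.4085

t_1 = g(0.412000) = 1.536592
t_2 = g(1.536592) = 0.499062
t_3 = g(0.499062) = 1.408472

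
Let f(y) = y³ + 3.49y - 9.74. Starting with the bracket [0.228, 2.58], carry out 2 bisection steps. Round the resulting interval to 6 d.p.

f(0.228000) = -8.932428, f(2.580000) = 16.437712 (opposite signs)
step 1: m = 1.404000, f(m) = -2.072453 < 0 → root in [1.404000, 2.580000]
step 2: m = 1.992000, f(m) = 5.116463 > 0 → root in [1.404000, 1.992000]

[1.404000, 1.992000]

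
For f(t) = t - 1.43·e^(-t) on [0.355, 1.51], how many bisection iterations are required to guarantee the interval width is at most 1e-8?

Initial width b − a = 1.51 − 0.355 = 1.155000.
After n steps the width is (b−a)/2^n; need (b−a)/2^n ≤ 1e-8.
So n ≥ log₂(1.155000/1e-8) = log₂(115500000.0000) ≈ 26.7833.
Hence n = 27.

27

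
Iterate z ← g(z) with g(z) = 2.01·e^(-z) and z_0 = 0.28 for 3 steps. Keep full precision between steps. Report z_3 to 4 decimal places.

z_1 = g(0.280000) = 1.519125
z_2 = g(1.519125) = 0.439996
z_3 = g(0.439996) = 1.294519

1.2945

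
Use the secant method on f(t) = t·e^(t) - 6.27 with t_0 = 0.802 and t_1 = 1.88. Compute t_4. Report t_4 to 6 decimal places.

1.466530

f(t_0) = -4.481543, f(t_1) = 6.050589
t_2 = 1.880000 - (6.050589)·(1.880000 - 0.802000)/(6.050589 - (-4.481543)) = 1.260701; f(t_2) = -1.822378
t_3 = 1.260701 - (-1.822378)·(1.260701 - 1.880000)/(-1.822378 - (6.050589)) = 1.404052; f(t_3) = -0.553169
t_4 = 1.404052 - (-0.553169)·(1.404052 - 1.260701)/(-0.553169 - (-1.822378)) = 1.466530; f(t_4) = 0.086188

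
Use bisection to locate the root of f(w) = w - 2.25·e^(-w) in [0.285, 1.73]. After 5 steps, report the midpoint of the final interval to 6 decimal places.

f(0.285000) = -1.407032, f(1.730000) = 1.331110 (opposite signs)
step 1: m = 1.007500, f(m) = 0.185956 > 0 → root in [0.285000, 1.007500]
step 2: m = 0.646250, f(m) = -0.532766 < 0 → root in [0.646250, 1.007500]
step 3: m = 0.826875, f(m) = -0.157307 < 0 → root in [0.826875, 1.007500]
step 4: m = 0.917188, f(m) = 0.017994 > 0 → root in [0.826875, 0.917188]
step 5: m = 0.872031, f(m) = -0.068697 < 0 → root in [0.872031, 0.917188]
Midpoint of [0.872031, 0.917188] = 0.894609

0.894609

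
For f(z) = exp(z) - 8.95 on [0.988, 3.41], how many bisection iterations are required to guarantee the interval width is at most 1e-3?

12

Initial width b − a = 3.41 − 0.988 = 2.422000.
After n steps the width is (b−a)/2^n; need (b−a)/2^n ≤ 1e-3.
So n ≥ log₂(2.422000/1e-3) = log₂(2422.0000) ≈ 11.2420.
Hence n = 12.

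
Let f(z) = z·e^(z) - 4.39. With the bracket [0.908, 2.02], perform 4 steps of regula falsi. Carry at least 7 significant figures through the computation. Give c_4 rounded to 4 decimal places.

f(0.908000) = -2.138742, f(2.020000) = 10.837416
step 1: c = 1.091281, f(c) = -1.140072 < 0 → new bracket [1.091281, 2.020000]
step 2: c = 1.179681, f(c) = -0.552104 < 0 → new bracket [1.179681, 2.020000]
step 3: c = 1.220415, f(c) = -0.254511 < 0 → new bracket [1.220415, 2.020000]
step 4: c = 1.238762, f(c) = -0.114615 < 0 → new bracket [1.238762, 2.020000]

1.2388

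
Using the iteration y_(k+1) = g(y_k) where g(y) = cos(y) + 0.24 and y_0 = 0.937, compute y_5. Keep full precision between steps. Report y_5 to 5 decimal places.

y_1 = g(0.937000) = 0.832208
y_2 = g(0.832208) = 0.913245
y_3 = g(0.913245) = 0.851181
y_4 = g(0.851181) = 0.899096
y_5 = g(0.899096) = 0.862318

0.86232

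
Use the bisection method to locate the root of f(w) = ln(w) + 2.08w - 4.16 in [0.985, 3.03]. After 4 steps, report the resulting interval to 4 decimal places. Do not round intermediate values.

[1.6241, 1.7519]

f(0.985000) = -2.126314, f(3.030000) = 3.250963 (opposite signs)
step 1: m = 2.007500, f(m) = 0.712490 > 0 → root in [0.985000, 2.007500]
step 2: m = 1.496250, f(m) = -0.644838 < 0 → root in [1.496250, 2.007500]
step 3: m = 1.751875, f(m) = 0.044587 > 0 → root in [1.496250, 1.751875]
step 4: m = 1.624062, f(m) = -0.297019 < 0 → root in [1.624062, 1.751875]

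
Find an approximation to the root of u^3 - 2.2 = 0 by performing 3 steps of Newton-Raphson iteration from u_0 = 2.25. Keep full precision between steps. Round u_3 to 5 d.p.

1.30382

f'(u) = 3u^2
u_0 = 2.250000: f = 9.190625, f' = 15.187500 → u_1 = 2.250000 - (9.190625)/(15.187500) = 1.644856
u_1 = 1.644856: f = 2.250242, f' = 8.116653 → u_2 = 1.644856 - (2.250242)/(8.116653) = 1.367618
u_2 = 1.367618: f = 0.357966, f' = 5.611140 → u_3 = 1.367618 - (0.357966)/(5.611140) = 1.303823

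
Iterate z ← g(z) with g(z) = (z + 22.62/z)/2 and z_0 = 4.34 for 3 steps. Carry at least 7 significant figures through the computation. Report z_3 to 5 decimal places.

z_1 = g(4.340000) = 4.775991
z_2 = g(4.775991) = 4.756090
z_3 = g(4.756090) = 4.756049

4.75605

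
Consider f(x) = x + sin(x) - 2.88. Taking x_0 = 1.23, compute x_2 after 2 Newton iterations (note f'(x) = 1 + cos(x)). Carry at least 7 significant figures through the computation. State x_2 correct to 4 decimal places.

Newton update: x ← x − f(x)/f'(x).
x_0 = 1.230000: f = -0.707511, f' = 1.334238 → x_1 = 1.230000 - (-0.707511)/(1.334238) = 1.760274
x_1 = 1.760274: f = -0.137623, f' = 0.811654 → x_2 = 1.760274 - (-0.137623)/(0.811654) = 1.929833

1.9298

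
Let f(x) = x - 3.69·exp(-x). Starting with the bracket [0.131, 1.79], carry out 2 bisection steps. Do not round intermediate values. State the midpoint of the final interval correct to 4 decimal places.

f(0.131000) = -3.105934, f(1.790000) = 1.173917 (opposite signs)
step 1: m = 0.960500, f(m) = -0.451668 < 0 → root in [0.960500, 1.790000]
step 2: m = 1.375250, f(m) = 0.442505 > 0 → root in [0.960500, 1.375250]
Midpoint of [0.960500, 1.375250] = 1.167875

1.1679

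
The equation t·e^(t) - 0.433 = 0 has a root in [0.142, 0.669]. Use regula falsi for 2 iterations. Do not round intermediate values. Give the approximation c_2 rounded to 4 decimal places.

f(0.142000) = -0.269334, f(0.669000) = 0.873078
step 1: c = 0.266245, f(c) = -0.085536 < 0 → new bracket [0.266245, 0.669000]
step 2: c = 0.302182, f(c) = -0.024205 < 0 → new bracket [0.302182, 0.669000]

0.3022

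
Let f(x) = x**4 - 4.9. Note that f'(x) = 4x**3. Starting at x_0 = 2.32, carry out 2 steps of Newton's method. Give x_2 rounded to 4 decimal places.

1.5758

x_0 = 2.320000: f = 24.070230, f' = 49.948672 → x_1 = 2.320000 - (24.070230)/(49.948672) = 1.838101
x_1 = 1.838101: f = 6.515034, f' = 24.840933 → x_2 = 1.838101 - (6.515034)/(24.840933) = 1.575831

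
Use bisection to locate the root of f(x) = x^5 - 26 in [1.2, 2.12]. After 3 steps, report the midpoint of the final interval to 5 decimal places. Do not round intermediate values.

1.94750

f(1.200000) = -23.511680, f(2.120000) = 16.823218 (opposite signs)
step 1: m = 1.660000, f(m) = -13.395070 < 0 → root in [1.660000, 2.120000]
step 2: m = 1.890000, f(m) = -1.883792 < 0 → root in [1.890000, 2.120000]
step 3: m = 2.005000, f(m) = 6.402005 > 0 → root in [1.890000, 2.005000]
Midpoint of [1.890000, 2.005000] = 1.947500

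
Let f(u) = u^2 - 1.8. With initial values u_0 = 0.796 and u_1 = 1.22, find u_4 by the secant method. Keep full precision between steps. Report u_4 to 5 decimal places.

Secant update: u_(k+1) = u_k − f(u_k)·(u_k − u_(k-1))/(f(u_k) − f(u_(k-1))).
f(u_0) = -1.166384, f(u_1) = -0.311600
u_2 = 1.220000 - (-0.311600)·(1.220000 - 0.796000)/(-0.311600 - (-1.166384)) = 1.374563; f(u_2) = 0.089425
u_3 = 1.374563 - (0.089425)·(1.374563 - 1.220000)/(0.089425 - (-0.311600)) = 1.340097; f(u_3) = -0.004139
u_4 = 1.340097 - (-0.004139)·(1.340097 - 1.374563)/(-0.004139 - (0.089425)) = 1.341622; f(u_4) = -0.000050

1.34162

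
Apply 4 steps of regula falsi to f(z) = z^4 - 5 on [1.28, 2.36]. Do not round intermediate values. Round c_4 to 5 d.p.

f(1.280000) = -2.315645, f(2.360000) = 26.020444
step 1: c = 1.368258, f(c) = -1.495126 < 0 → new bracket [1.368258, 2.360000]
step 2: c = 1.422147, f(c) = -0.909484 < 0 → new bracket [1.422147, 2.360000]
step 3: c = 1.453820, f(c) = -0.532720 < 0 → new bracket [1.453820, 2.360000]
step 4: c = 1.472001, f(c) = -0.305039 < 0 → new bracket [1.472001, 2.360000]

1.47200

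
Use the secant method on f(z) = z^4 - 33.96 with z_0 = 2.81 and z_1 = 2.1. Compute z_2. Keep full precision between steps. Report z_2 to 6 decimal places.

Secant update: z_(k+1) = z_k − f(z_k)·(z_k − z_(k-1))/(f(z_k) − f(z_(k-1))).
f(z_0) = 28.388395, f(z_1) = -14.511900
z_2 = 2.100000 - (-14.511900)·(2.100000 - 2.810000)/(-14.511900 - (28.388395)) = 2.340172; f(z_2) = -3.968989

2.340172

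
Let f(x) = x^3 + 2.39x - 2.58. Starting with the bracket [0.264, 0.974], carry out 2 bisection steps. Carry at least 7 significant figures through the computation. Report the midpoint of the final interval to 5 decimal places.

f(0.264000) = -1.930640, f(0.974000) = 0.671870 (opposite signs)
step 1: m = 0.619000, f(m) = -0.863413 < 0 → root in [0.619000, 0.974000]
step 2: m = 0.796500, f(m) = -0.171056 < 0 → root in [0.796500, 0.974000]
Midpoint of [0.796500, 0.974000] = 0.885250

0.88525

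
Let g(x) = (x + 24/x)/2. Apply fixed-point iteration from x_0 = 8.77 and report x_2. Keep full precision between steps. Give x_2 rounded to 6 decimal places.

4.962410

x_1 = g(8.770000) = 5.753301
x_2 = g(5.753301) = 4.962410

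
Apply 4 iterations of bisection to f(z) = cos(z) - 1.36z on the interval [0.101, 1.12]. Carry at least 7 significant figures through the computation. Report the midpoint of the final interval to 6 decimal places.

0.578656

f(0.101000) = 0.857544, f(1.120000) = -1.087518 (opposite signs)
step 1: m = 0.610500, f(m) = -0.010919 < 0 → root in [0.101000, 0.610500]
step 2: m = 0.355750, f(m) = 0.453566 > 0 → root in [0.355750, 0.610500]
step 3: m = 0.483125, f(m) = 0.228498 > 0 → root in [0.483125, 0.610500]
step 4: m = 0.546813, f(m) = 0.110521 > 0 → root in [0.546813, 0.610500]
Midpoint of [0.546813, 0.610500] = 0.578656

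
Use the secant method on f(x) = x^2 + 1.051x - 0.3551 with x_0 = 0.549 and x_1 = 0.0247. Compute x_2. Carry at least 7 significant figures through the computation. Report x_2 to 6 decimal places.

f(x_0) = 0.523300, f(x_1) = -0.328530
x_2 = 0.024700 - (-0.328530)·(0.024700 - 0.549000)/(-0.328530 - (0.523300)) = 0.226910; f(x_2) = -0.065130

0.226910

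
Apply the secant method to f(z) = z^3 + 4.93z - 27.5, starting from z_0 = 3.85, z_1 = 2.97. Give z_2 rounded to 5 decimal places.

f(z_0) = 48.547125, f(z_1) = 13.340173
z_2 = 2.970000 - (13.340173)·(2.970000 - 3.850000)/(13.340173 - (48.547125)) = 2.636562; f(z_2) = 3.826192

2.63656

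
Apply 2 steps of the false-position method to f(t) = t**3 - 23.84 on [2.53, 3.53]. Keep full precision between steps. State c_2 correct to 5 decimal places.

False-position update: c = (a·f(b) − b·f(a))/(f(b) − f(a)); replace the endpoint whose sign matches f(c).
f(2.530000) = -7.645723, f(3.530000) = 20.146977
step 1: c = 2.805098, f(c) = -1.767871 < 0 → new bracket [2.805098, 3.530000]
step 2: c = 2.863576, f(c) = -0.358482 < 0 → new bracket [2.863576, 3.530000]

2.86358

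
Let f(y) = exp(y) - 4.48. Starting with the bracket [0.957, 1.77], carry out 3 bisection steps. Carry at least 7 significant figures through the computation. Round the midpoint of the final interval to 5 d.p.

1.51594

f(0.957000) = -1.876127, f(1.770000) = 1.390853 (opposite signs)
step 1: m = 1.363500, f(m) = -0.570146 < 0 → root in [1.363500, 1.770000]
step 2: m = 1.566750, f(m) = 0.311052 > 0 → root in [1.363500, 1.566750]
step 3: m = 1.465125, f(m) = -0.151916 < 0 → root in [1.465125, 1.566750]
Midpoint of [1.465125, 1.566750] = 1.515937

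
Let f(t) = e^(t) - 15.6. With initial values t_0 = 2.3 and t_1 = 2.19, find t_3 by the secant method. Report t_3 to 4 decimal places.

Secant update: t_(k+1) = t_k − f(t_k)·(t_k − t_(k-1))/(f(t_k) − f(t_(k-1))).
f(t_0) = -5.625818, f(t_1) = -6.664787
t_2 = 2.190000 - (-6.664787)·(2.190000 - 2.300000)/(-6.664787 - (-5.625818)) = 2.895629; f(t_2) = 2.494874
t_3 = 2.895629 - (2.494874)·(2.895629 - 2.190000)/(2.494874 - (-6.664787)) = 2.703432; f(t_3) = -0.669110

2.7034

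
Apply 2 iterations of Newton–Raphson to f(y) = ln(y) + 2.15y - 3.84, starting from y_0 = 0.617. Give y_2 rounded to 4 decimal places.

1.5726

f'(y) = 1/y + 2.15
y_0 = 0.617000: f = -2.996336, f' = 3.770746 → y_1 = 0.617000 - (-2.996336)/(3.770746) = 1.411627
y_1 = 1.411627: f = -0.460259, f' = 2.858402 → y_2 = 1.411627 - (-0.460259)/(2.858402) = 1.572647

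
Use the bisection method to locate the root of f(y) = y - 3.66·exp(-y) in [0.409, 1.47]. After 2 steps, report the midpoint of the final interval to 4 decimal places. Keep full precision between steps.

1.0721

f(0.409000) = -2.022390, f(1.470000) = 0.628473 (opposite signs)
step 1: m = 0.939500, f(m) = -0.490913 < 0 → root in [0.939500, 1.470000]
step 2: m = 1.204750, f(m) = 0.107603 > 0 → root in [0.939500, 1.204750]
Midpoint of [0.939500, 1.204750] = 1.072125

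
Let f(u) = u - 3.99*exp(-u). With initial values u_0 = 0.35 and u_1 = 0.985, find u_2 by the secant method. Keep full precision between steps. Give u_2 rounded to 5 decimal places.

1.14889

f(u_0) = -2.461705, f(u_1) = -0.505023
u_2 = 0.985000 - (-0.505023)·(0.985000 - 0.350000)/(-0.505023 - (-2.461705)) = 1.148894; f(u_2) = -0.115884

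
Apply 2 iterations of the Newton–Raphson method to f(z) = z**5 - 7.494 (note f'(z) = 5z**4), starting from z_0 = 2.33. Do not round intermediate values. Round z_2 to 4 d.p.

1.6434

z_0 = 2.330000: f = 61.177986, f' = 147.364776 → z_1 = 2.330000 - (61.177986)/(147.364776) = 1.914853
z_1 = 1.914853: f = 18.250096, f' = 67.222108 → z_2 = 1.914853 - (18.250096)/(67.222108) = 1.643364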